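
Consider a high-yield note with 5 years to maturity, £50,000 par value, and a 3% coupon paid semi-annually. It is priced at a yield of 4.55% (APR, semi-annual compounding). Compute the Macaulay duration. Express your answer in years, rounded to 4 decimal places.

Periodic yield y = 0.02275. Discount each cash flow and weight by its period:
  t   CF        PV=CF/(1+0.02275)^t    t·PV
  1       750.00       733.3170       733.3170
  2       750.00       717.0052     1,434.0103
  3       750.00       701.0561     2,103.1684
  4       750.00       685.4619     2,741.8475
  5       750.00       670.2145     3,351.0725
  6       750.00       655.3063     3,931.8377
  7       750.00       640.7297     4,485.1078
  8       750.00       626.4773     5,011.8186
  9       750.00       612.5420     5,512.8780
  10   50,750.00    40,526.6928   405,266.9285
  Σ                 46,568.8029   434,571.9864
Price P = Σ PV = 46,568.8029.
Macaulay duration = Σ(t·PV) / P = 434,571.9864 / 46,568.8029 = 9.33183 half-year periods.
In years: 9.33183 / 2 = 4.66591 years.

4.6659 years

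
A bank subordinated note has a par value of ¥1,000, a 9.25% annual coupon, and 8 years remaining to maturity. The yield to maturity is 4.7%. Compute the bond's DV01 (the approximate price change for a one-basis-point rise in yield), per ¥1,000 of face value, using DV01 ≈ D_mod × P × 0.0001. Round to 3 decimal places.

¥0.775

Periodic yield y = 0.047.
  t   CF        PV=CF/(1+0.047)^t    t·PV
  1        92.50        88.3477        88.3477
  2        92.50        84.3817       168.7634
  3        92.50        80.5938       241.7814
  4        92.50        76.9759       307.9038
  5        92.50        73.5205       367.6024
  6        92.50        70.2201       421.3208
  7        92.50        67.0679       469.4756
  8     1,092.50       756.5680     6,052.5443
  Σ                  1,297.6757     8,117.7394
P = 1,297.6757; D_Mac = 6.25560 yrs; D_mod = 5.97478 yrs.
DV01 ≈ 5.97478 × 1,297.6757 × 0.0001 = 0.775333.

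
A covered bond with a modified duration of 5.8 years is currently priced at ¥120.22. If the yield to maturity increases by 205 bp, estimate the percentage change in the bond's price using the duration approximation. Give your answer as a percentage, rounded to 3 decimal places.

-11.890%

Duration approximation: ΔP/P ≈ -D_mod · Δy = -5.8 × (+0.0205) = -0.118900.
As a percentage: -11.8900%.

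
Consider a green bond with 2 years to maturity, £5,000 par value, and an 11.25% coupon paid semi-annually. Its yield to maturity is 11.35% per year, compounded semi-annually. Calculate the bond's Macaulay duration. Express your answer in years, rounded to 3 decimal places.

1.846 years

Periodic yield y = 0.05675. Discount each cash flow and weight by its period:
  t   CF        PV=CF/(1+0.05675)^t    t·PV
  1       281.25       266.1462       266.1462
  2       281.25       251.8535       503.7070
  3       281.25       238.3284       714.9851
  4     5,281.25     4,234.9443    16,939.7771
  Σ                  4,991.2724    18,424.6155
Price P = Σ PV = 4,991.2724.
Macaulay duration = Σ(t·PV) / P = 18,424.6155 / 4,991.2724 = 3.69137 half-year periods.
In years: 3.69137 / 2 = 1.84568 years.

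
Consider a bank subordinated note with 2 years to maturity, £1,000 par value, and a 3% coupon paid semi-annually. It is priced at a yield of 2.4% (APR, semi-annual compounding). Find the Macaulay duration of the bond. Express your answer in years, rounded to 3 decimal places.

1.956 years

Periodic yield y = 0.012. Discount each cash flow and weight by its period:
  t   CF        PV=CF/(1+0.012)^t    t·PV
  1        15.00        14.8221        14.8221
  2        15.00        14.6464        29.2928
  3        15.00        14.4727        43.4181
  4     1,015.00       967.7072     3,870.8290
  Σ                  1,011.6485     3,958.3620
Price P = Σ PV = 1,011.6485.
Macaulay duration = Σ(t·PV) / P = 3,958.3620 / 1,011.6485 = 3.91278 half-year periods.
In years: 3.91278 / 2 = 1.95639 years.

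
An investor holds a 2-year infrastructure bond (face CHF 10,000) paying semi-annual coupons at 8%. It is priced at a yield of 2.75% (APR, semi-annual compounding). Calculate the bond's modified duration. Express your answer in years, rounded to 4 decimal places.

Periodic yield y = 0.01375. First find Macaulay duration:
  t   CF        PV=CF/(1+0.01375)^t    t·PV
  1       400.00       394.5746       394.5746
  2       400.00       389.2228       778.4456
  3       400.00       383.9436     1,151.8307
  4    10,400.00     9,847.1345    39,388.5380
  Σ                 11,014.8755    41,713.3889
P = 11,014.8755; Macaulay duration = 41,713.3889 / 11,014.8755 = 3.78701 half-year periods = 1.89350 years.
Modified duration = D_Mac / (1 + y) = 1.89350 / 1.01375 = 1.86782 years.

1.8678 years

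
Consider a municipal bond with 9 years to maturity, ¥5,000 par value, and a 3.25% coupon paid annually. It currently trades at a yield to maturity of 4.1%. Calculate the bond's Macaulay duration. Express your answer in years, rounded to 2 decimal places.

7.90 years

Periodic yield y = 0.041. Discount each cash flow and weight by its year:
  t   CF        PV=CF/(1+0.041)^t    t·PV
  1       162.50       156.0999       156.0999
  2       162.50       149.9519       299.9038
  3       162.50       144.0460       432.1380
  4       162.50       138.3727       553.4908
  5       162.50       132.9229       664.6144
  6       162.50       127.6877       766.1261
  7       162.50       122.6587       858.6107
  8       162.50       117.8277       942.6219
  9     5,162.50     3,595.8660    32,362.7940
  Σ                  4,685.4334    37,036.3995
Price P = Σ PV = 4,685.4334.
Macaulay duration = Σ(t·PV) / P = 37,036.3995 / 4,685.4334 = 7.90458 years.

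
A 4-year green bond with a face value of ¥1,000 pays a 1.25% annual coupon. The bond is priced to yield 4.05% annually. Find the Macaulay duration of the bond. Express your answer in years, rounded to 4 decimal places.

3.9218 years

Periodic yield y = 0.0405. Discount each cash flow and weight by its year:
  t   CF        PV=CF/(1+0.0405)^t    t·PV
  1        12.50        12.0135        12.0135
  2        12.50        11.5458        23.0917
  3        12.50        11.0964        33.2893
  4     1,012.50       863.8268     3,455.3074
  Σ                    898.4826     3,523.7018
Price P = Σ PV = 898.4826.
Macaulay duration = Σ(t·PV) / P = 3,523.7018 / 898.4826 = 3.92184 years.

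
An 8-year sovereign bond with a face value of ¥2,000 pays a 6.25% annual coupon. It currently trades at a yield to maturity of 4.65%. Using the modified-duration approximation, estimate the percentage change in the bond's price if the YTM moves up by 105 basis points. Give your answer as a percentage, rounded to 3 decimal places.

-6.636%

Periodic yield y = 0.0465. Modified duration first:
  t   CF        PV=CF/(1+0.0465)^t    t·PV
  1       125.00       119.4458       119.4458
  2       125.00       114.1383       228.2767
  3       125.00       109.0667       327.2002
  4       125.00       104.2205       416.8819
  5       125.00        99.5896       497.9478
  6       125.00        95.1644       570.9865
  7       125.00        90.9359       636.5513
  8     2,125.00     1,477.2196    11,817.7571
  Σ                  2,209.7809    14,615.0474
P = 2,209.7809; D_Mac = 6.61380 yrs; D_mod = 6.61380/(1+0.0465) = 6.31992 yrs.
ΔP/P ≈ -D_mod · Δy = -6.31992 × (+0.0105) = -0.066359 = -6.6359%.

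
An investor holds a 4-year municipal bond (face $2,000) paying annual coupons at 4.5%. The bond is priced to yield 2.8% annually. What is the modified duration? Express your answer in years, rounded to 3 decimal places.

Periodic yield y = 0.028. First find Macaulay duration:
  t   CF        PV=CF/(1+0.028)^t    t·PV
  1        90.00        87.5486        87.5486
  2        90.00        85.1640       170.3281
  3        90.00        82.8444       248.5332
  4     2,090.00     1,871.4310     7,485.7241
  Σ                  2,126.9881     7,992.1341
P = 2,126.9881; Macaulay duration = 7,992.1341 / 2,126.9881 = 3.75749 years.
Modified duration = D_Mac / (1 + y) = 3.75749 / 1.028 = 3.65514 years.

3.655 years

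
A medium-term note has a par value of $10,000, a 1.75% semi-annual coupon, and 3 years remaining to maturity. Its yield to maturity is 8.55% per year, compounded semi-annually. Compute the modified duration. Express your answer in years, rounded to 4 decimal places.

2.8076 years

Periodic yield y = 0.04275. First find Macaulay duration:
  t   CF        PV=CF/(1+0.04275)^t    t·PV
  1        87.50        83.9127        83.9127
  2        87.50        80.4725       160.9451
  3        87.50        77.1734       231.5201
  4        87.50        74.0095       296.0379
  5        87.50        70.9753       354.8764
  6    10,087.50     7,846.9766    47,081.8595
  Σ                  8,233.5199    48,209.1516
P = 8,233.5199; Macaulay duration = 48,209.1516 / 8,233.5199 = 5.85523 half-year periods = 2.92761 years.
Modified duration = D_Mac / (1 + y) = 2.92761 / 1.04275 = 2.80759 years.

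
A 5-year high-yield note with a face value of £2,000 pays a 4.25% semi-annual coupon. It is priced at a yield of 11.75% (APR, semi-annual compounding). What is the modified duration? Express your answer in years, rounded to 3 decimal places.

4.212 years

Periodic yield y = 0.05875. First find Macaulay duration:
  t   CF        PV=CF/(1+0.05875)^t    t·PV
  1        42.50        40.1417        40.1417
  2        42.50        37.9142        75.8284
  3        42.50        35.8104       107.4311
  4        42.50        33.8232       135.2930
  5        42.50        31.9464       159.7320
  6        42.50        30.1737       181.0421
  7        42.50        28.4994       199.4955
  8        42.50        26.9179       215.3434
  9        42.50        25.4242       228.8182
  10    2,042.50     1,154.0585    11,540.5852
  Σ                  1,444.7096    12,883.7105
P = 1,444.7096; Macaulay duration = 12,883.7105 / 1,444.7096 = 8.91785 half-year periods = 4.45893 years.
Modified duration = D_Mac / (1 + y) = 4.45893 / 1.05875 = 4.21150 years.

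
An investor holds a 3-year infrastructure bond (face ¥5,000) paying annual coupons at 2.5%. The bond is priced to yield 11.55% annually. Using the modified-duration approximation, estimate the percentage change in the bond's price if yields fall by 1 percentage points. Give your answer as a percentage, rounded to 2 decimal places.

+2.61%

Periodic yield y = 0.1155. Modified duration first:
  t   CF        PV=CF/(1+0.1155)^t    t·PV
  1       125.00       112.0574       112.0574
  2       125.00       100.4548       200.9097
  3     5,125.00     3,692.1994    11,076.5982
  Σ                  3,904.7116    11,389.5652
P = 3,904.7116; D_Mac = 2.91688 yrs; D_mod = 2.91688/(1+0.1155) = 2.61486 yrs.
ΔP/P ≈ -D_mod · Δy = -2.61486 × (-0.01) = +0.026149 = +2.6149%.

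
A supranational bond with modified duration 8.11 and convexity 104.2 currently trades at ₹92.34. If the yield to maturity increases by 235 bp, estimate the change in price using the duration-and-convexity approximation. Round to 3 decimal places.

-₹14.942

Duration effect: -D_mod·Δy = -8.11 × (+0.0235) = -0.190585
Convexity effect: ½·C·(Δy)² = 0.5 × 104.2 × (0.0235)² = +0.028772225
ΔP/P ≈ -0.190585 + 0.028772225 = -0.161812775
ΔP ≈ 92.34 × (-0.161812775) = -14.9417916435.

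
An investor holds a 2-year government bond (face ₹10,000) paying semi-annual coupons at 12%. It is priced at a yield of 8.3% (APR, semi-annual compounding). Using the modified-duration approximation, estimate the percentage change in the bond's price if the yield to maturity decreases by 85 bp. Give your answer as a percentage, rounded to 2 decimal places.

+1.50%

Periodic yield y = 0.0415. Modified duration first:
  t   CF        PV=CF/(1+0.0415)^t    t·PV
  1       600.00       576.0922       576.0922
  2       600.00       553.1370     1,106.2740
  3       600.00       531.0965     1,593.2895
  4    10,600.00     9,008.8378    36,035.3512
  Σ                 10,669.1635    39,311.0068
P = 10,669.1635; D_Mac = 3.68454 half-year periods = 1.84227 yrs; D_mod = 1.84227/(1+0.0415) = 1.76886 yrs.
ΔP/P ≈ -D_mod · Δy = -1.76886 × (-0.0085) = +0.015035 = +1.5035%.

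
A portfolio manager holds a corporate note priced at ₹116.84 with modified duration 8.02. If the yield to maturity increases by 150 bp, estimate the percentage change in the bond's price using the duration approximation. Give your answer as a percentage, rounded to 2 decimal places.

-12.03%

Duration approximation: ΔP/P ≈ -D_mod · Δy = -8.02 × (+0.015) = -0.120300.
As a percentage: -12.0300%.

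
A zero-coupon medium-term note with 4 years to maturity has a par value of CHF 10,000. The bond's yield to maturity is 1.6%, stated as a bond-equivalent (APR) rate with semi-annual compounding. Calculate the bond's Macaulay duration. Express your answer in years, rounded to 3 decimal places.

A zero-coupon bond has a single cash flow at maturity, so its Macaulay duration equals its maturity: 4 years.
(Equivalently: 8 semi-annual periods ÷ 2 = 4 years.)

4.000 years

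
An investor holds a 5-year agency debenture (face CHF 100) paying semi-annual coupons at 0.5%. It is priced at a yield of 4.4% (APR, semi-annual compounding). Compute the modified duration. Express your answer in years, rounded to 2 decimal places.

4.83 years

Periodic yield y = 0.022. First find Macaulay duration:
  t   CF        PV=CF/(1+0.022)^t    t·PV
  1         0.25         0.2446         0.2446
  2         0.25         0.2394         0.4787
  3         0.25         0.2342         0.7026
  4         0.25         0.2292         0.9166
  5         0.25         0.2242         1.1211
  6         0.25         0.2194         1.3164
  7         0.25         0.2147         1.5027
  8         0.25         0.2101         1.6804
  9         0.25         0.2055         1.8498
  10      100.25        80.6446       806.4462
  Σ                     82.6658       816.2593
P = 82.6658; Macaulay duration = 816.2593 / 82.6658 = 9.87420 half-year periods = 4.93710 years.
Modified duration = D_Mac / (1 + y) = 4.93710 / 1.022 = 4.83082 years.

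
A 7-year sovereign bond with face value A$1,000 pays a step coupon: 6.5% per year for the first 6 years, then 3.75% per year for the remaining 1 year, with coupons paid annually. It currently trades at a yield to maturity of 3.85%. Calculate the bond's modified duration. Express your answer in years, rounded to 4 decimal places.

5.6953 years

Periodic yield y = 0.0385. First find Macaulay duration:
  t   CF        PV=CF/(1+0.0385)^t    t·PV
  1        65.00        62.5903        62.5903
  2        65.00        60.2699       120.5398
  3        65.00        58.0355       174.1065
  4        65.00        55.8840       223.5359
  5        65.00        53.8122       269.0611
  6        65.00        51.8172       310.9035
  7     1,037.50       796.4208     5,574.9457
  Σ                  1,138.8299     6,735.6828
P = 1,138.8299; Macaulay duration = 6,735.6828 / 1,138.8299 = 5.91456 years.
Modified duration = D_Mac / (1 + y) = 5.91456 / 1.0385 = 5.69530 years.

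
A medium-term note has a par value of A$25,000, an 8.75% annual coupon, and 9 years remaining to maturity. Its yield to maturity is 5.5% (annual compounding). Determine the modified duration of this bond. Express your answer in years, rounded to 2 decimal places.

Periodic yield y = 0.055. First find Macaulay duration:
  t   CF        PV=CF/(1+0.055)^t    t·PV
  1     2,187.50     2,073.4597     2,073.4597
  2     2,187.50     1,965.3647     3,930.7293
  3     2,187.50     1,862.9049     5,588.7147
  4     2,187.50     1,765.7866     7,063.1465
  5     2,187.50     1,673.7314     8,368.6570
  6     2,187.50     1,586.4753     9,518.8516
  7     2,187.50     1,503.7680    10,526.3761
  8     2,187.50     1,425.3725    11,402.9802
  9    27,187.50    16,791.7955   151,126.1599
  Σ                 30,648.6586   209,599.0750
P = 30,648.6586; Macaulay duration = 209,599.0750 / 30,648.6586 = 6.83877 years.
Modified duration = D_Mac / (1 + y) = 6.83877 / 1.055 = 6.48224 years.

6.48 years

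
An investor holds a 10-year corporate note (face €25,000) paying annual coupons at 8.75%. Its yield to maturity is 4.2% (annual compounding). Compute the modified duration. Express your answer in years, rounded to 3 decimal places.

7.207 years

Periodic yield y = 0.042. First find Macaulay duration:
  t   CF        PV=CF/(1+0.042)^t    t·PV
  1     2,187.50     2,099.3282     2,099.3282
  2     2,187.50     2,014.7104     4,029.4208
  3     2,187.50     1,933.5032     5,800.5097
  4     2,187.50     1,855.5693     7,422.2773
  5     2,187.50     1,780.7767     8,903.8835
  6     2,187.50     1,708.9988    10,253.9926
  7     2,187.50     1,640.1140    11,480.7978
  8     2,187.50     1,574.0057    12,592.0459
  9     2,187.50     1,510.5621    13,595.0591
  10   27,187.50    18,017.3985   180,173.9852
  Σ                 34,134.9670   256,351.3002
P = 34,134.9670; Macaulay duration = 256,351.3002 / 34,134.9670 = 7.50993 years.
Modified duration = D_Mac / (1 + y) = 7.50993 / 1.042 = 7.20723 years.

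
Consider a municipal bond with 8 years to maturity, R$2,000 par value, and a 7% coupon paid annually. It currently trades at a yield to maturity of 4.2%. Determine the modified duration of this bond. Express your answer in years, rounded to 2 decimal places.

Periodic yield y = 0.042. First find Macaulay duration:
  t   CF        PV=CF/(1+0.042)^t    t·PV
  1       140.00       134.3570       134.3570
  2       140.00       128.9415       257.8829
  3       140.00       123.7442       371.2326
  4       140.00       118.7564       475.0257
  5       140.00       113.9697       569.8485
  6       140.00       109.3759       656.2555
  7       140.00       104.9673       734.7711
  8     2,140.00     1,539.8273    12,318.6186
  Σ                  2,373.9394    15,517.9920
P = 2,373.9394; Macaulay duration = 15,517.9920 / 2,373.9394 = 6.53681 years.
Modified duration = D_Mac / (1 + y) = 6.53681 / 1.042 = 6.27333 years.

6.27 years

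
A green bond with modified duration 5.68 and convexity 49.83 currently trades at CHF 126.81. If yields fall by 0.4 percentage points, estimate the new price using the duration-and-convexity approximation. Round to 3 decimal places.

CHF 129.742

Duration effect: -D_mod·Δy = -5.68 × (-0.004) = +0.022720
Convexity effect: ½·C·(Δy)² = 0.5 × 49.83 × (-0.004)² = +0.00039864
ΔP/P ≈ +0.022720 + 0.00039864 = +0.02311864
New price ≈ 126.81 × (1 + 0.02311864) = 129.7416747384.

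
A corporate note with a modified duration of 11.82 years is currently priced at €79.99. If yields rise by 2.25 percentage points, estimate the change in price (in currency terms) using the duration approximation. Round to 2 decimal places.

-€21.27

Duration approximation: ΔP/P ≈ -D_mod · Δy = -11.82 × (+0.0225) = -0.265950.
ΔP ≈ 79.99 × (-0.265950) = -21.2733405.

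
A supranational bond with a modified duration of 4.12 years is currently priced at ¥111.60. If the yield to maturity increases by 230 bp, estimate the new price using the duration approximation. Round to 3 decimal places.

Duration approximation: ΔP/P ≈ -D_mod · Δy = -4.12 × (+0.023) = -0.094760.
New price ≈ 111.60 × (1 - 0.094760) = 101.024784.

¥101.025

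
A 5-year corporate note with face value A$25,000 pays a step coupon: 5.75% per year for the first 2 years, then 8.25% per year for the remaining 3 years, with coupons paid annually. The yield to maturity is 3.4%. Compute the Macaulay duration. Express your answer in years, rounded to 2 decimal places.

4.48 years

Periodic yield y = 0.034. Discount each cash flow and weight by its year:
  t   CF        PV=CF/(1+0.034)^t    t·PV
  1     1,437.50     1,390.2321     1,390.2321
  2     1,437.50     1,344.5185     2,689.0370
  3     2,062.50     1,865.6593     5,596.9779
  4     2,062.50     1,804.3127     7,217.2507
  5    27,062.50    22,896.2954   114,481.4771
  Σ                 29,301.0180   131,374.9748
Price P = Σ PV = 29,301.0180.
Macaulay duration = Σ(t·PV) / P = 131,374.9748 / 29,301.0180 = 4.48363 years.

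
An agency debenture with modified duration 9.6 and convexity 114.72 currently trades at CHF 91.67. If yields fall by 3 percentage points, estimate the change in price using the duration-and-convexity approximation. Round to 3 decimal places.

Duration effect: -D_mod·Δy = -9.6 × (-0.03) = +0.288000
Convexity effect: ½·C·(Δy)² = 0.5 × 114.72 × (-0.03)² = +0.0516240
ΔP/P ≈ +0.288000 + 0.0516240 = +0.339624
ΔP ≈ 91.67 × (+0.339624) = +31.13333208.

+CHF 31.133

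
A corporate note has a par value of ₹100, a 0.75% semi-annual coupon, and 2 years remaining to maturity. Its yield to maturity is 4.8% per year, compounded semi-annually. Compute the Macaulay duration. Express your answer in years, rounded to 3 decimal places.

Periodic yield y = 0.024. Discount each cash flow and weight by its period:
  t   CF        PV=CF/(1+0.024)^t    t·PV
  1        0.375         0.3662         0.3662
  2        0.375         0.3576         0.7153
  3        0.375         0.3492         1.0477
  4      100.375        91.2905       365.1621
  Σ                     92.3636       367.2913
Price P = Σ PV = 92.3636.
Macaulay duration = Σ(t·PV) / P = 367.2913 / 92.3636 = 3.97658 half-year periods.
In years: 3.97658 / 2 = 1.98829 years.

1.988 years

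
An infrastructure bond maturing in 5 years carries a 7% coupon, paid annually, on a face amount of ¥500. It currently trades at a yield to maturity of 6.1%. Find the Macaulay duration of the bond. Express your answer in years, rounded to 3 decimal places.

4.400 years

Periodic yield y = 0.061. Discount each cash flow and weight by its year:
  t   CF        PV=CF/(1+0.061)^t    t·PV
  1        35.00        32.9877        32.9877
  2        35.00        31.0912        62.1824
  3        35.00        29.3037        87.9110
  4        35.00        27.6189       110.4756
  5       535.00       397.9027     1,989.5134
  Σ                    518.9042     2,283.0701
Price P = Σ PV = 518.9042.
Macaulay duration = Σ(t·PV) / P = 2,283.0701 / 518.9042 = 4.39979 years.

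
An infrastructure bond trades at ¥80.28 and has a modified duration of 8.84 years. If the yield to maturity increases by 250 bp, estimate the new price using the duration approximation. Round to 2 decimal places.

Duration approximation: ΔP/P ≈ -D_mod · Δy = -8.84 × (+0.025) = -0.221000.
New price ≈ 80.28 × (1 - 0.221000) = 62.53812.

¥62.54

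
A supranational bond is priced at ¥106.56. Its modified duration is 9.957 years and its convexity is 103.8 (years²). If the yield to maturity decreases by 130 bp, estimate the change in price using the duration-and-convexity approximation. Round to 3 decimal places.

Duration effect: -D_mod·Δy = -9.957 × (-0.013) = +0.129441
Convexity effect: ½·C·(Δy)² = 0.5 × 103.8 × (-0.013)² = +0.0087711
ΔP/P ≈ +0.129441 + 0.0087711 = +0.1382121
ΔP ≈ 106.56 × (+0.1382121) = +14.727881376.

+¥14.728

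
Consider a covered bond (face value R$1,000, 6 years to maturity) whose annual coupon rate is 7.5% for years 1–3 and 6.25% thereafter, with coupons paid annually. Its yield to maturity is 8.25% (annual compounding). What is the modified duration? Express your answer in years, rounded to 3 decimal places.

Periodic yield y = 0.0825. First find Macaulay duration:
  t   CF        PV=CF/(1+0.0825)^t    t·PV
  1        75.00        69.2841        69.2841
  2        75.00        64.0038       128.0075
  3        75.00        59.1259       177.3776
  4        62.50        45.5165       182.0658
  5        62.50        42.0475       210.2377
  6     1,062.50       660.3307     3,961.9844
  Σ                    940.3084     4,728.9570
P = 940.3084; Macaulay duration = 4,728.9570 / 940.3084 = 5.02916 years.
Modified duration = D_Mac / (1 + y) = 5.02916 / 1.0825 = 4.64587 years.

4.646 years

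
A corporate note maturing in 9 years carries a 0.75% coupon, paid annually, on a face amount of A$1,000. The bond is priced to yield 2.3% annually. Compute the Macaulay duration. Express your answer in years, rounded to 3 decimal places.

Periodic yield y = 0.023. Discount each cash flow and weight by its year:
  t   CF        PV=CF/(1+0.023)^t    t·PV
  1         7.50         7.3314         7.3314
  2         7.50         7.1665        14.3331
  3         7.50         7.0054        21.0163
  4         7.50         6.8479        27.3917
  5         7.50         6.6940        33.4698
  6         7.50         6.5435        39.2608
  7         7.50         6.3963        44.7744
  8         7.50         6.2525        50.0203
  9     1,007.50       821.0401     7,389.3606
  Σ                    875.2776     7,626.9583
Price P = Σ PV = 875.2776.
Macaulay duration = Σ(t·PV) / P = 7,626.9583 / 875.2776 = 8.71376 years.

8.714 years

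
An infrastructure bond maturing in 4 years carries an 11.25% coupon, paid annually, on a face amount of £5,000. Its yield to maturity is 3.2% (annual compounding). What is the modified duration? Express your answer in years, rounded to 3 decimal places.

Periodic yield y = 0.032. First find Macaulay duration:
  t   CF        PV=CF/(1+0.032)^t    t·PV
  1       562.50       545.0581       545.0581
  2       562.50       528.1571     1,056.3142
  3       562.50       511.7801     1,535.3404
  4     5,562.50     4,904.0087    19,616.0349
  Σ                  6,489.0041    22,752.7477
P = 6,489.0041; Macaulay duration = 22,752.7477 / 6,489.0041 = 3.50635 years.
Modified duration = D_Mac / (1 + y) = 3.50635 / 1.032 = 3.39763 years.

3.398 years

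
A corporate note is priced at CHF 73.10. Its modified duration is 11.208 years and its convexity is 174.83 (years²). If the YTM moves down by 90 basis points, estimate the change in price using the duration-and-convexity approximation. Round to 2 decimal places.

+CHF 7.89

Duration effect: -D_mod·Δy = -11.208 × (-0.009) = +0.100872
Convexity effect: ½·C·(Δy)² = 0.5 × 174.83 × (-0.009)² = +0.007080615
ΔP/P ≈ +0.100872 + 0.007080615 = +0.107952615
ΔP ≈ 73.10 × (+0.107952615) = +7.8913361565.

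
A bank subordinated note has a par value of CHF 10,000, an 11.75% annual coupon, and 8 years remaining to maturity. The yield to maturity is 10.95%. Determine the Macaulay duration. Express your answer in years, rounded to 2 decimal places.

Periodic yield y = 0.1095. Discount each cash flow and weight by its year:
  t   CF        PV=CF/(1+0.1095)^t    t·PV
  1     1,175.00     1,059.0356     1,059.0356
  2     1,175.00       954.5161     1,909.0322
  3     1,175.00       860.3119     2,580.9358
  4     1,175.00       775.4051     3,101.6203
  5     1,175.00       698.8779     3,494.3897
  6     1,175.00       629.9035     3,779.4210
  7     1,175.00       567.7364     3,974.1546
  8    11,175.00     4,866.6384    38,933.1073
  Σ                 10,412.4249    58,831.6965
Price P = Σ PV = 10,412.4249.
Macaulay duration = Σ(t·PV) / P = 58,831.6965 / 10,412.4249 = 5.65014 years.

5.65 years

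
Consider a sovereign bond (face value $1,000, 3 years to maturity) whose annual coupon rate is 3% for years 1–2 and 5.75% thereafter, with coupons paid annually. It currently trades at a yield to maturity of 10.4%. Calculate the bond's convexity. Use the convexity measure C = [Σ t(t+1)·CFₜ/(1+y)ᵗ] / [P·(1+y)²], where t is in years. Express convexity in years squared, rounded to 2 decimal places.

9.43

With y = 0.104:
  t   CF        PV=CF/(1+0.104)^t    t·PV        t(t+1)·PV
  1        30.00        27.1739        27.1739          54.3478
  2        30.00        24.6141        49.2281         147.6843
  3     1,057.50       785.9106     2,357.7319       9,430.9274
  Σ                    837.6986     2,434.1339       9,632.9595
P = 837.6986.
Convexity = Σ t(t+1)·PV / [P·(1+y)²] = 9,632.9595 / (837.6986 × 1.218816) = 9.43482.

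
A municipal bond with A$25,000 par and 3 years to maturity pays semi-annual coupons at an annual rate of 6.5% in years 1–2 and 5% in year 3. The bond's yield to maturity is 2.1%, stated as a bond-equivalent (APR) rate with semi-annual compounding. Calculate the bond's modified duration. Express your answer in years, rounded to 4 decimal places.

Periodic yield y = 0.0105. First find Macaulay duration:
  t   CF        PV=CF/(1+0.0105)^t    t·PV
  1       812.50       804.0574       804.0574
  2       812.50       795.7025     1,591.4050
  3       812.50       787.4345     2,362.3034
  4       812.50       779.2523     3,117.0092
  5       625.00       593.1963     2,965.9815
  6    25,625.00    24,068.3305   144,409.9832
  Σ                 27,827.9735   155,250.7397
P = 27,827.9735; Macaulay duration = 155,250.7397 / 27,827.9735 = 5.57895 half-year periods = 2.78947 years.
Modified duration = D_Mac / (1 + y) = 2.78947 / 1.0105 = 2.76049 years.

2.7605 years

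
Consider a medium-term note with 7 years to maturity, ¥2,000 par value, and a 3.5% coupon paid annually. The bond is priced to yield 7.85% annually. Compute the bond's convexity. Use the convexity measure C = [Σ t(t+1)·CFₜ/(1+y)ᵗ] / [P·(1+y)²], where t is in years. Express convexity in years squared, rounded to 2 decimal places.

41.08

With y = 0.0785:
  t   CF        PV=CF/(1+0.0785)^t    t·PV        t(t+1)·PV
  1        70.00        64.9050        64.9050         129.8099
  2        70.00        60.1808       120.3615         361.0846
  3        70.00        55.8004       167.4013         669.6052
  4        70.00        51.7389       206.9557       1,034.7786
  5        70.00        47.9730       239.8652       1,439.1914
  6        70.00        44.4813       266.8876       1,868.2132
  7     2,070.00     1,219.6334     8,537.4336      68,299.4689
  Σ                  1,544.7128     9,603.8100      73,802.1518
P = 1,544.7128.
Convexity = Σ t(t+1)·PV / [P·(1+y)²] = 73,802.1518 / (1,544.7128 × 1.163162) = 41.07532.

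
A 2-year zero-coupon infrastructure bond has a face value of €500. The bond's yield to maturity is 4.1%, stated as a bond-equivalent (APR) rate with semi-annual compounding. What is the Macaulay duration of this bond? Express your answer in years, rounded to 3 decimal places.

A zero-coupon bond has a single cash flow at maturity, so its Macaulay duration equals its maturity: 2 years.
(Equivalently: 4 semi-annual periods ÷ 2 = 2 years.)

2.000 years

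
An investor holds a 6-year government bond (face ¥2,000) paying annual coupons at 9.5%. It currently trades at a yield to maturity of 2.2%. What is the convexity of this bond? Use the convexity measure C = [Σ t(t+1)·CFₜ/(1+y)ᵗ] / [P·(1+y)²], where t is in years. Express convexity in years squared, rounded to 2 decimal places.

With y = 0.022:
  t   CF        PV=CF/(1+0.022)^t    t·PV        t(t+1)·PV
  1       190.00       185.9100       185.9100         371.8200
  2       190.00       181.9080       363.8160       1,091.4480
  3       190.00       177.9922       533.9765       2,135.9061
  4       190.00       174.1606       696.6426       3,483.2128
  5       190.00       170.4116       852.0579       5,112.3476
  6     2,190.00     1,921.9352    11,531.6112      80,721.2782
  Σ                  2,812.3176    14,164.0142      92,916.0128
P = 2,812.3176.
Convexity = Σ t(t+1)·PV / [P·(1+y)²] = 92,916.0128 / (2,812.3176 × 1.044484) = 31.63184.

31.63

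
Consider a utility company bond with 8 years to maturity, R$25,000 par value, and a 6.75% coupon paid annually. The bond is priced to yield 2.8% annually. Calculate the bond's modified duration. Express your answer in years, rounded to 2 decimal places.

Periodic yield y = 0.028. First find Macaulay duration:
  t   CF        PV=CF/(1+0.028)^t    t·PV
  1     1,687.50     1,641.5370     1,641.5370
  2     1,687.50     1,596.8258     3,193.6517
  3     1,687.50     1,553.3325     4,659.9976
  4     1,687.50     1,511.0239     6,044.0954
  5     1,687.50     1,469.8676     7,349.3379
  6     1,687.50     1,429.8323     8,578.9936
  7     1,687.50     1,390.8874     9,736.2119
  8    26,687.50    21,397.4970   171,179.9764
  Σ                 31,990.8035   212,383.8014
P = 31,990.8035; Macaulay duration = 212,383.8014 / 31,990.8035 = 6.63890 years.
Modified duration = D_Mac / (1 + y) = 6.63890 / 1.028 = 6.45808 years.

6.46 years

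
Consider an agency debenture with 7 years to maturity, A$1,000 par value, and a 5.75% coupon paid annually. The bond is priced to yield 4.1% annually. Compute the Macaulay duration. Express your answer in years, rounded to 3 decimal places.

6.011 years

Periodic yield y = 0.041. Discount each cash flow and weight by its year:
  t   CF        PV=CF/(1+0.041)^t    t·PV
  1        57.50        55.2354        55.2354
  2        57.50        53.0599       106.1198
  3        57.50        50.9701       152.9104
  4        57.50        48.9627       195.8506
  5        57.50        47.0342       235.1712
  6        57.50        45.1818       271.0908
  7     1,057.50       798.2249     5,587.5743
  Σ                  1,098.6690     6,603.9524
Price P = Σ PV = 1,098.6690.
Macaulay duration = Σ(t·PV) / P = 6,603.9524 / 1,098.6690 = 6.01087 years.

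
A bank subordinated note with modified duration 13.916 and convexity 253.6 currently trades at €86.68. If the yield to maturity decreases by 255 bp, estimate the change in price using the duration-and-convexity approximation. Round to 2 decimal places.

+€37.91

Duration effect: -D_mod·Δy = -13.916 × (-0.0255) = +0.354858
Convexity effect: ½·C·(Δy)² = 0.5 × 253.6 × (-0.0255)² = +0.0824517
ΔP/P ≈ +0.354858 + 0.0824517 = +0.4373097
ΔP ≈ 86.68 × (+0.4373097) = +37.906004796.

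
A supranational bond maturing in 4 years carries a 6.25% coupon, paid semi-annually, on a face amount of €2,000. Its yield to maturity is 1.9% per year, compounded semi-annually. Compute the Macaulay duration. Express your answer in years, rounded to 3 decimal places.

Periodic yield y = 0.0095. Discount each cash flow and weight by its period:
  t   CF        PV=CF/(1+0.0095)^t    t·PV
  1        62.50        61.9118        61.9118
  2        62.50        61.3292       122.6584
  3        62.50        60.7521       182.2562
  4        62.50        60.1804       240.7214
  5        62.50        59.6140       298.0701
  6        62.50        59.0530       354.3181
  7        62.50        58.4973       409.4810
  8     2,062.50     1,912.2443    15,297.9543
  Σ                  2,333.5821    16,967.3713
Price P = Σ PV = 2,333.5821.
Macaulay duration = Σ(t·PV) / P = 16,967.3713 / 2,333.5821 = 7.27096 half-year periods.
In years: 7.27096 / 2 = 3.63548 years.

3.635 years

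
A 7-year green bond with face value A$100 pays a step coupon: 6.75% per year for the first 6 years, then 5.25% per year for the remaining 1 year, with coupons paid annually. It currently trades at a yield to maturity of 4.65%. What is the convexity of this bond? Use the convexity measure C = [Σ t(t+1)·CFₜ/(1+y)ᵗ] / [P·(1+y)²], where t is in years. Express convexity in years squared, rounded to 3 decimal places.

40.214

With y = 0.0465:
  t   CF        PV=CF/(1+0.0465)^t    t·PV        t(t+1)·PV
  1         6.75         6.4501         6.4501          12.9001
  2         6.75         6.1635        12.3269          36.9808
  3         6.75         5.8896        17.6688          70.6752
  4         6.75         5.6279        22.5116         112.5581
  5         6.75         5.3778        26.8892         161.3351
  6         6.75         5.1389        30.8333         215.8329
  7       105.25        76.5680       535.9762       4,287.8097
  Σ                    111.2158       652.6561       4,898.0920
P = 111.2158.
Convexity = Σ t(t+1)·PV / [P·(1+y)²] = 4,898.0920 / (111.2158 × 1.095162) = 40.21444.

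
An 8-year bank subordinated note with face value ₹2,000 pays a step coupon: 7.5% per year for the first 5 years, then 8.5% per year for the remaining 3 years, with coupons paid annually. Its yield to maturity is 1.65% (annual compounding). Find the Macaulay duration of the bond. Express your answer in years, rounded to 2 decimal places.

Periodic yield y = 0.0165. Discount each cash flow and weight by its year:
  t   CF        PV=CF/(1+0.0165)^t    t·PV
  1       150.00       147.5652       147.5652
  2       150.00       145.1699       290.3397
  3       150.00       142.8134       428.4403
  4       150.00       140.4953       561.9811
  5       150.00       138.2147       691.0737
  6       170.00       154.1007       924.6042
  7       170.00       151.5993     1,061.1952
  8     2,170.00     1,903.7095    15,229.6758
  Σ                  2,923.6680    19,334.8752
Price P = Σ PV = 2,923.6680.
Macaulay duration = Σ(t·PV) / P = 19,334.8752 / 2,923.6680 = 6.61323 years.

6.61 years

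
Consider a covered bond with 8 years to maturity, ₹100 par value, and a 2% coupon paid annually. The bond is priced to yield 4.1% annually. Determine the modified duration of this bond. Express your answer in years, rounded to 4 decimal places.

Periodic yield y = 0.041. First find Macaulay duration:
  t   CF        PV=CF/(1+0.041)^t    t·PV
  1         2.00         1.9212         1.9212
  2         2.00         1.8456         3.6911
  3         2.00         1.7729         5.3186
  4         2.00         1.7030         6.8122
  5         2.00         1.6360         8.1799
  6         2.00         1.5715         9.4292
  7         2.00         1.5096        10.5675
  8       102.00        73.9596       591.6765
  Σ                     85.9194       637.5963
P = 85.9194; Macaulay duration = 637.5963 / 85.9194 = 7.42086 years.
Modified duration = D_Mac / (1 + y) = 7.42086 / 1.041 = 7.12859 years.

7.1286 years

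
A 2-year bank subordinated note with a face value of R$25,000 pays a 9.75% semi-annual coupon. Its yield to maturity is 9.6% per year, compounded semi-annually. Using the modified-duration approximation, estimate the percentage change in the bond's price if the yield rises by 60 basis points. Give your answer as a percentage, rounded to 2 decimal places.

-1.07%

Periodic yield y = 0.048. Modified duration first:
  t   CF        PV=CF/(1+0.048)^t    t·PV
  1     1,218.75     1,162.9294     1,162.9294
  2     1,218.75     1,109.6654     2,219.3309
  3     1,218.75     1,058.8411     3,176.5232
  4    26,218.75    21,735.3607    86,941.4428
  Σ                 25,066.7966    93,500.2263
P = 25,066.7966; D_Mac = 3.73004 half-year periods = 1.86502 yrs; D_mod = 1.86502/(1+0.048) = 1.77960 yrs.
ΔP/P ≈ -D_mod · Δy = -1.77960 × (+0.006) = -0.010678 = -1.0678%.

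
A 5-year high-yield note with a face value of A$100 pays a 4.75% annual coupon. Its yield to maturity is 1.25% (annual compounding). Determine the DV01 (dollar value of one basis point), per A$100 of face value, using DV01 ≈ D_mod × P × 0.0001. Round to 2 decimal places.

A$0.05

Periodic yield y = 0.0125.
  t   CF        PV=CF/(1+0.0125)^t    t·PV
  1         4.75         4.6914         4.6914
  2         4.75         4.6334         9.2669
  3         4.75         4.5762        13.7287
  4         4.75         4.5197        18.0790
  5       104.75        98.4416       492.2082
  Σ                    116.8624       537.9741
P = 116.8624; D_Mac = 4.60348 yrs; D_mod = 4.54665 yrs.
DV01 ≈ 4.54665 × 116.8624 × 0.0001 = 0.053133.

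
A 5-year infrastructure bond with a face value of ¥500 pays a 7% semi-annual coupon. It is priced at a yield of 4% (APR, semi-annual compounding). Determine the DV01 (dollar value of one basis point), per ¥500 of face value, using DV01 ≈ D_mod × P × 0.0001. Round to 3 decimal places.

¥0.242

Periodic yield y = 0.02.
  t   CF        PV=CF/(1+0.02)^t    t·PV
  1        17.50        17.1569        17.1569
  2        17.50        16.8205        33.6409
  3        17.50        16.4906        49.4719
  4        17.50        16.1673        64.6692
  5        17.50        15.8503        79.2514
  6        17.50        15.5395        93.2370
  7        17.50        15.2348       106.6436
  8        17.50        14.9361       119.4887
  9        17.50        14.6432       131.7890
  10      517.50       424.5302     4,245.3025
  Σ                    567.3694     4,940.6510
P = 567.3694; D_Mac = 8.70800 half-year periods = 4.35400 yrs; D_mod = 4.26863 yrs.
DV01 ≈ 4.26863 × 567.3694 × 0.0001 = 0.242189.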